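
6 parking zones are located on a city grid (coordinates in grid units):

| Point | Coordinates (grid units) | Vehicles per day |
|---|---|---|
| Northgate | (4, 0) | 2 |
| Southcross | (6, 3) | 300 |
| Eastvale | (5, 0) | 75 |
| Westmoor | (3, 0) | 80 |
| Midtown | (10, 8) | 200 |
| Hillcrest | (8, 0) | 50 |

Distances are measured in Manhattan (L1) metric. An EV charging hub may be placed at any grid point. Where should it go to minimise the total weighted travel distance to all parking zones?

(6, 3)

Manhattan distance separates: Σwᵢ(|x−xᵢ|+|y−yᵢ|) = Σwᵢ|x−xᵢ| + Σwᵢ|y−yᵢ|, so x and y are optimised independently as 1-D weighted medians.
Total weight W = 707; half = 353.5.
x-coordinate, sorted with cumulative weight:
  x=3 (Westmoor, w=80) cum 80
  x=4 (Northgate, w=2) cum 82
  x=5 (Eastvale, w=75) cum 157
  x=6 (Southcross, w=300) cum 457  ← median
  x=8 (Hillcrest, w=50) cum 507
  x=10 (Midtown, w=200) cum 707
⇒ x* = 6
y-coordinate, sorted with cumulative weight:
  y=0 (Northgate, w=2) cum 2
  y=0 (Eastvale, w=75) cum 77
  y=0 (Westmoor, w=80) cum 157
  y=0 (Hillcrest, w=50) cum 207
  y=3 (Southcross, w=300) cum 507  ← median
  y=8 (Midtown, w=200) cum 707
⇒ y* = 3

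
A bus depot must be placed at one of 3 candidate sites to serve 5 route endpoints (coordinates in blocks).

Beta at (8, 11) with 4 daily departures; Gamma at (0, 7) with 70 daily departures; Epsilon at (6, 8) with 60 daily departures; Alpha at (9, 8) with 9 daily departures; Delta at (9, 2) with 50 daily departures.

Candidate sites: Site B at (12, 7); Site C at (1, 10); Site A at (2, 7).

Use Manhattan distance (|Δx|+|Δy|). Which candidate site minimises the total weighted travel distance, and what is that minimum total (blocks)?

Site A, total 1152 blocks

Total weighted distance at each candidate:
  Site B (12, 7): total = 1728
  Site C (1, 10): total = 1622
  Site A (2, 7): total = 1152
Minimum is at Site A with total 1152 blocks.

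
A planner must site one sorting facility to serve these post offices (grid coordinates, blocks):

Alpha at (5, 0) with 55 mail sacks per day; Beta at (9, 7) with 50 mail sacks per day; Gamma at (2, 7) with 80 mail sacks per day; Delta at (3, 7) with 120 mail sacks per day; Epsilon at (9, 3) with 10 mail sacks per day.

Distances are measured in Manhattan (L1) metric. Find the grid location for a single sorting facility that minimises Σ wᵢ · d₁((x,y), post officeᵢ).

Manhattan distance separates: Σwᵢ(|x−xᵢ|+|y−yᵢ|) = Σwᵢ|x−xᵢ| + Σwᵢ|y−yᵢ|, so x and y are optimised independently as 1-D weighted medians.
Total weight W = 315; half = 157.5.
x-coordinate, sorted with cumulative weight:
  x=2 (Gamma, w=80) cum 80
  x=3 (Delta, w=120) cum 200  ← median
  x=5 (Alpha, w=55) cum 255
  x=9 (Beta, w=50) cum 305
  x=9 (Epsilon, w=10) cum 315
⇒ x* = 3
y-coordinate, sorted with cumulative weight:
  y=0 (Alpha, w=55) cum 55
  y=3 (Epsilon, w=10) cum 65
  y=7 (Beta, w=50) cum 115
  y=7 (Gamma, w=80) cum 195  ← median
  y=7 (Delta, w=120) cum 315
⇒ y* = 7

(3, 7)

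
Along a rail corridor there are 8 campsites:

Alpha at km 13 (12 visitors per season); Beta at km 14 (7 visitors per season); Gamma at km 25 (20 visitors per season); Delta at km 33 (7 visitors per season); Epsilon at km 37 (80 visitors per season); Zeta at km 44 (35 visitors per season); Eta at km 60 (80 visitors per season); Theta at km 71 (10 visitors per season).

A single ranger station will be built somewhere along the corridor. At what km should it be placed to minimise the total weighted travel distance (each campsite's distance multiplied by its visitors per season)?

For a sum of weighted absolute distances on a line, the optimum is the weighted median (not the mean). Total weight W = 251; half-weight = 125.5.
Sort by position and accumulate weight:
  km 13 (Alpha, w=12) → cum 12
  km 14 (Beta, w=7) → cum 19
  km 25 (Gamma, w=20) → cum 39
  km 33 (Delta, w=7) → cum 46
  km 37 (Epsilon, w=80) → cum 126  ≥ 125.5 → median here
  km 44 (Zeta, w=35) → cum 161
  km 60 (Eta, w=80) → cum 241
  km 71 (Theta, w=10) → cum 251
Optimal location: km 37.

x = 37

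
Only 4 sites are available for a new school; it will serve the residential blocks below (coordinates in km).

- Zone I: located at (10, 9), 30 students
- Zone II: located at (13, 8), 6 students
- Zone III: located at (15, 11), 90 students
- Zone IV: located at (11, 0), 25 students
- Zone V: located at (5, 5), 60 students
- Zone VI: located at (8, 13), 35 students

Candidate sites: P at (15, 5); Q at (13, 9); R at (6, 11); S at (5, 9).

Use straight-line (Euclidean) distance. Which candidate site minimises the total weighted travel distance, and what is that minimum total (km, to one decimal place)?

Total weighted distance at each candidate:
  P (15, 5): total = 1885.9
  Q (13, 9): total = 1341.8
  R (6, 11): total = 1755.9
  S (5, 9): total = 1801.6
Minimum is at Q with total 1341.8 km.

Q, total 1341.8 km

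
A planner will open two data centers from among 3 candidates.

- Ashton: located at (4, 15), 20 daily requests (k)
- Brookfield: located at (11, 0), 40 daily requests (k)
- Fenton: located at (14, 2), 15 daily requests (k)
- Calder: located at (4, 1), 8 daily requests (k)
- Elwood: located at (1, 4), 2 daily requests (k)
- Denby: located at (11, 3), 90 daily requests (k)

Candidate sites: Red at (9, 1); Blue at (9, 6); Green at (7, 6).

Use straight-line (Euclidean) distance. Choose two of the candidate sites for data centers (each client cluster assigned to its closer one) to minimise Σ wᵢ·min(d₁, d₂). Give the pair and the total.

{Red, Green}, total 662.9

Evaluate every pair (each demand assigned to the nearer of the two):
  {Red, Green}: total = 662.9
  {Red, Blue}: total = 682.9
  {Blue, Green}: total = 922.6
Best pair: {Red, Green} with total 662.9.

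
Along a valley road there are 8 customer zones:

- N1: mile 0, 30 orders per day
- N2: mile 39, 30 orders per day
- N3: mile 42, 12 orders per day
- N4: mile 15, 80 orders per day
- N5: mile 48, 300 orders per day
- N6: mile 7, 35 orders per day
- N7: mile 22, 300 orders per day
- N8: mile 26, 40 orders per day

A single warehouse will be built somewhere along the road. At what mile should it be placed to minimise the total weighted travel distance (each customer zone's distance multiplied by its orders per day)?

x = 22

For a sum of weighted absolute distances on a line, the optimum is the weighted median (not the mean). Total weight W = 827; half-weight = 413.5.
Sort by position and accumulate weight:
  mile 0 (N1, w=30) → cum 30
  mile 7 (N6, w=35) → cum 65
  mile 15 (N4, w=80) → cum 145
  mile 22 (N7, w=300) → cum 445  ≥ 413.5 → median here
  mile 26 (N8, w=40) → cum 485
  mile 39 (N2, w=30) → cum 515
  mile 42 (N3, w=12) → cum 527
  mile 48 (N5, w=300) → cum 827
Optimal location: mile 22.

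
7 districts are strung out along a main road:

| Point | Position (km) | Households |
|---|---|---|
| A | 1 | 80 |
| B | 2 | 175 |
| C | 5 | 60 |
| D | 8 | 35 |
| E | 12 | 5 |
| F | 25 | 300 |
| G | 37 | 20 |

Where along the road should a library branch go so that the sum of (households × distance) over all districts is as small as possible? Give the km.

x = 8

For a sum of weighted absolute distances on a line, the optimum is the weighted median (not the mean). Total weight W = 675; half-weight = 337.5.
Sort by position and accumulate weight:
  km 1 (A, w=80) → cum 80
  km 2 (B, w=175) → cum 255
  km 5 (C, w=60) → cum 315
  km 8 (D, w=35) → cum 350  ≥ 337.5 → median here
  km 12 (E, w=5) → cum 355
  km 25 (F, w=300) → cum 655
  km 37 (G, w=20) → cum 675
Optimal location: km 8.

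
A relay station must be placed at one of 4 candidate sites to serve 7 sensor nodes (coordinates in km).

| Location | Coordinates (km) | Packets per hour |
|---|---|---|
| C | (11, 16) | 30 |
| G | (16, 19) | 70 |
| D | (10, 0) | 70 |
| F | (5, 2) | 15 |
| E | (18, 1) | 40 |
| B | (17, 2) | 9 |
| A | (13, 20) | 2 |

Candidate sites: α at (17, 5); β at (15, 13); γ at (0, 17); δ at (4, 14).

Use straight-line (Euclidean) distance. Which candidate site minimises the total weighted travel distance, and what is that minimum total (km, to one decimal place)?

Total weighted distance at each candidate:
  α (17, 5): total = 2369.1
  β (15, 13): total = 2383.7
  γ (0, 17): total = 4271.9
  δ (4, 14): total = 3320.3
Minimum is at α with total 2369.1 km.

α, total 2369.1 km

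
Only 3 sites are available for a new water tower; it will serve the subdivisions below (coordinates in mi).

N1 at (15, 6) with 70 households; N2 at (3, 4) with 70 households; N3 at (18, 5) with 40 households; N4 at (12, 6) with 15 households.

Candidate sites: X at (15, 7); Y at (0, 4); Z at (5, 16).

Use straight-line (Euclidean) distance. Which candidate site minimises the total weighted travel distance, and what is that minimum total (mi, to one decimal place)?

X, total 1127.5 mi

Total weighted distance at each candidate:
  X (15, 7): total = 1127.5
  Y (0, 4): total = 2172.9
  Z (5, 16): total = 2705.8
Minimum is at X with total 1127.5 mi.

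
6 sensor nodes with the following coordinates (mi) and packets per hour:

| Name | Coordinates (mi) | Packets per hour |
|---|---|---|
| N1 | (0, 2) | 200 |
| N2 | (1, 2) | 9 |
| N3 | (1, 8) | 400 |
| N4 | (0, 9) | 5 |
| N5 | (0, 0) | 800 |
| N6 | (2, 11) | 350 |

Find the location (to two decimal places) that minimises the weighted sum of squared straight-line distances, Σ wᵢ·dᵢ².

(0.63, 4.26)

The minimiser of Σwᵢ‖p−pᵢ‖² is the weighted centroid p* = (Σwᵢpᵢ)/(Σwᵢ).
Σwᵢ = 1764.
Σwᵢxᵢ = 200·0 + 9·1 + 400·1 + 5·0 + 800·0 + 350·2 = 1109.
Σwᵢyᵢ = 200·2 + 9·2 + 400·8 + 5·9 + 800·0 + 350·11 = 7513.
x* = 1109/1764 = 0.63, y* = 7513/1764 = 4.26.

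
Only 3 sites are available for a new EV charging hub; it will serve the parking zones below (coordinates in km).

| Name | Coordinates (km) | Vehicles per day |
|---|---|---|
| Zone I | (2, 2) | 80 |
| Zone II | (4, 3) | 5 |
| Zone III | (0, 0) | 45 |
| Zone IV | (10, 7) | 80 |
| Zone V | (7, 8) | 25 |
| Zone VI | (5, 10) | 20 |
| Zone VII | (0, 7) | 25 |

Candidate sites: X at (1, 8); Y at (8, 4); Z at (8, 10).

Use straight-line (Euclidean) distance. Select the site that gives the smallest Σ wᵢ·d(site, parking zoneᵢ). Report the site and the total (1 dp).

Total weighted distance at each candidate:
  X (1, 8): total = 1877.8
  Y (8, 4): total = 1668.4
  Z (8, 10): total = 2034.5
Minimum is at Y with total 1668.4 km.

Y, total 1668.4 km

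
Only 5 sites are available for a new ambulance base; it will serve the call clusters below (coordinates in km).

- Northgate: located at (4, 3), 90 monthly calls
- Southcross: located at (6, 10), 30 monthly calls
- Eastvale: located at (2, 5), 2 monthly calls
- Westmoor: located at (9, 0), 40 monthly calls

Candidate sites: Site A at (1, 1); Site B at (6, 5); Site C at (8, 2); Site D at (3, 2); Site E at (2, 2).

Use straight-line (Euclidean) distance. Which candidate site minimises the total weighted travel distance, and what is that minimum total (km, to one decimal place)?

Total weighted distance at each candidate:
  Site A (1, 1): total = 964.1
  Site B (6, 5): total = 645.8
  Site C (8, 2): total = 721.3
  Site D (3, 2): total = 642.9
  Site E (2, 2): total = 766.8
Minimum is at Site D with total 642.9 km.

Site D, total 642.9 km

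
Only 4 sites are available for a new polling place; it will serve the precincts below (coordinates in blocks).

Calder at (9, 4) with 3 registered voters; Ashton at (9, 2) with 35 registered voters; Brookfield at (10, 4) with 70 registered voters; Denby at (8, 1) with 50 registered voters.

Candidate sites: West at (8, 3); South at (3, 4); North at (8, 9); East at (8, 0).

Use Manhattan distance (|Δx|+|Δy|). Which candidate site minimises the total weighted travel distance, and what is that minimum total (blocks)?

West, total 386 blocks

Total weighted distance at each candidate:
  West (8, 3): total = 386
  South (3, 4): total = 1188
  North (8, 9): total = 1188
  East (8, 0): total = 590
Minimum is at West with total 386 blocks.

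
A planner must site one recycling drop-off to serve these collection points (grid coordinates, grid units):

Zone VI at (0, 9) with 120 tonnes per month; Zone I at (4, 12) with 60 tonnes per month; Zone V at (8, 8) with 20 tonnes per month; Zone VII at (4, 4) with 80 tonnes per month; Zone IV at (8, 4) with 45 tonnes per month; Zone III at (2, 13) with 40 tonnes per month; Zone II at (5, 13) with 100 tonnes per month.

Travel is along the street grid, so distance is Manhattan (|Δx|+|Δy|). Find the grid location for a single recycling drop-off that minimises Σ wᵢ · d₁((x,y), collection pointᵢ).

(4, 9)

Manhattan distance separates: Σwᵢ(|x−xᵢ|+|y−yᵢ|) = Σwᵢ|x−xᵢ| + Σwᵢ|y−yᵢ|, so x and y are optimised independently as 1-D weighted medians.
Total weight W = 465; half = 232.5.
x-coordinate, sorted with cumulative weight:
  x=0 (Zone VI, w=120) cum 120
  x=2 (Zone III, w=40) cum 160
  x=4 (Zone I, w=60) cum 220
  x=4 (Zone VII, w=80) cum 300  ← median
  x=5 (Zone II, w=100) cum 400
  x=8 (Zone V, w=20) cum 420
  x=8 (Zone IV, w=45) cum 465
⇒ x* = 4
y-coordinate, sorted with cumulative weight:
  y=4 (Zone VII, w=80) cum 80
  y=4 (Zone IV, w=45) cum 125
  y=8 (Zone V, w=20) cum 145
  y=9 (Zone VI, w=120) cum 265  ← median
  y=12 (Zone I, w=60) cum 325
  y=13 (Zone III, w=40) cum 365
  y=13 (Zone II, w=100) cum 465
⇒ y* = 9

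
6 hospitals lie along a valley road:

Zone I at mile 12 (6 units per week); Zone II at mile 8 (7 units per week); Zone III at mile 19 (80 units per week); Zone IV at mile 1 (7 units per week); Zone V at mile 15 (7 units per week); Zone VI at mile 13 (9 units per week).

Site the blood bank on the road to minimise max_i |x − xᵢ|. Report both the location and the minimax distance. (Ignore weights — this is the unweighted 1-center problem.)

The 1-center on a line is the midpoint of the two extreme points: leftmost at 1, rightmost at 19.
Optimal location = (1 + 19)/2 = 10; maximum distance = (19 − 1)/2 = 9.

location 10, max distance 9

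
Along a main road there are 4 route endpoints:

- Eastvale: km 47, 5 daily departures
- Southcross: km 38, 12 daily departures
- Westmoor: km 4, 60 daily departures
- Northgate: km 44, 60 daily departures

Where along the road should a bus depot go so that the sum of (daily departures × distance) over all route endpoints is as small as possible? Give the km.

For a sum of weighted absolute distances on a line, the optimum is the weighted median (not the mean). Total weight W = 137; half-weight = 68.5.
Sort by position and accumulate weight:
  km 4 (Westmoor, w=60) → cum 60
  km 38 (Southcross, w=12) → cum 72  ≥ 68.5 → median here
  km 44 (Northgate, w=60) → cum 132
  km 47 (Eastvale, w=5) → cum 137
Optimal location: km 38.

x = 38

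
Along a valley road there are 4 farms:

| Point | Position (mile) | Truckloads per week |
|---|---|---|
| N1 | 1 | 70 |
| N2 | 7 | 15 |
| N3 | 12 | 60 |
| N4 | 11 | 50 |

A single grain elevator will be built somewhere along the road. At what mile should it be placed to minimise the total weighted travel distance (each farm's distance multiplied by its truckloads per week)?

For a sum of weighted absolute distances on a line, the optimum is the weighted median (not the mean). Total weight W = 195; half-weight = 97.5.
Sort by position and accumulate weight:
  mile 1 (N1, w=70) → cum 70
  mile 7 (N2, w=15) → cum 85
  mile 11 (N4, w=50) → cum 135  ≥ 97.5 → median here
  mile 12 (N3, w=60) → cum 195
Optimal location: mile 11.

x = 11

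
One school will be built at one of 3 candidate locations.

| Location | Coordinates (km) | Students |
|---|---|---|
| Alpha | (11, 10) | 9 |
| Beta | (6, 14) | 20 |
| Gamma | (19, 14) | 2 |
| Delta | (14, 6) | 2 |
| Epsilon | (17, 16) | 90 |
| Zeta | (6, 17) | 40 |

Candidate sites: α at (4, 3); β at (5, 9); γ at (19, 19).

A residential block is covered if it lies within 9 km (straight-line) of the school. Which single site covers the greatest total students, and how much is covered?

γ, covering 92

Coverage radius r = 9 km; a point is covered iff (Δx)²+(Δy)² ≤ 9² = 81.
  α (4, 3): covers {none} → 0
  β (5, 9): covers {Alpha, Beta, Zeta} → 69
  γ (19, 19): covers {Gamma, Epsilon} → 92
Maximum coverage at γ: 92 students.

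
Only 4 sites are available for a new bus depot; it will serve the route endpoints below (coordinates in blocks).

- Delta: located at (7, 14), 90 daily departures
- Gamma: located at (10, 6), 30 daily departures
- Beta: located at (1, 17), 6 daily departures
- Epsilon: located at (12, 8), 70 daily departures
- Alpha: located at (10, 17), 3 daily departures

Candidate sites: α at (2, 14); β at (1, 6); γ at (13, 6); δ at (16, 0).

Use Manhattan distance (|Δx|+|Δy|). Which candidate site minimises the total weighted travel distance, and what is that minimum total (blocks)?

γ, total 1740 blocks

Total weighted distance at each candidate:
  α (2, 14): total = 2107
  β (1, 6): total = 2566
  γ (13, 6): total = 1740
  δ (16, 0): total = 3531
Minimum is at γ with total 1740 blocks.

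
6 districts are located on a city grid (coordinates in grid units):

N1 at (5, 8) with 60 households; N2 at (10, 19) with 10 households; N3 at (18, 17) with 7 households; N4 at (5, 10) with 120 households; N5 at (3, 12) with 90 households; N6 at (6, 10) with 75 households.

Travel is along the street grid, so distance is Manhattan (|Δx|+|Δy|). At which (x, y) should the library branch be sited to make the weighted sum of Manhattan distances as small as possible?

Manhattan distance separates: Σwᵢ(|x−xᵢ|+|y−yᵢ|) = Σwᵢ|x−xᵢ| + Σwᵢ|y−yᵢ|, so x and y are optimised independently as 1-D weighted medians.
Total weight W = 362; half = 181.
x-coordinate, sorted with cumulative weight:
  x=3 (N5, w=90) cum 90
  x=5 (N1, w=60) cum 150
  x=5 (N4, w=120) cum 270  ← median
  x=6 (N6, w=75) cum 345
  x=10 (N2, w=10) cum 355
  x=18 (N3, w=7) cum 362
⇒ x* = 5
y-coordinate, sorted with cumulative weight:
  y=8 (N1, w=60) cum 60
  y=10 (N4, w=120) cum 180
  y=10 (N6, w=75) cum 255  ← median
  y=12 (N5, w=90) cum 345
  y=17 (N3, w=7) cum 352
  y=19 (N2, w=10) cum 362
⇒ y* = 10

(5, 10)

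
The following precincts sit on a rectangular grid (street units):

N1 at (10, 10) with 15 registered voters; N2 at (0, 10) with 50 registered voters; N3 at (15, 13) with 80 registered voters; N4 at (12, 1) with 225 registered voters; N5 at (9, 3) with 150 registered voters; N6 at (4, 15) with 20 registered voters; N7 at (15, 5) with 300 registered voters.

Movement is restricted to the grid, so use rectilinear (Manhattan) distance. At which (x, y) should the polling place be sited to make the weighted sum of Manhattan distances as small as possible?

Manhattan distance separates: Σwᵢ(|x−xᵢ|+|y−yᵢ|) = Σwᵢ|x−xᵢ| + Σwᵢ|y−yᵢ|, so x and y are optimised independently as 1-D weighted medians.
Total weight W = 840; half = 420.
x-coordinate, sorted with cumulative weight:
  x=0 (N2, w=50) cum 50
  x=4 (N6, w=20) cum 70
  x=9 (N5, w=150) cum 220
  x=10 (N1, w=15) cum 235
  x=12 (N4, w=225) cum 460  ← median
  x=15 (N3, w=80) cum 540
  x=15 (N7, w=300) cum 840
⇒ x* = 12
y-coordinate, sorted with cumulative weight:
  y=1 (N4, w=225) cum 225
  y=3 (N5, w=150) cum 375
  y=5 (N7, w=300) cum 675  ← median
  y=10 (N1, w=15) cum 690
  y=10 (N2, w=50) cum 740
  y=13 (N3, w=80) cum 820
  y=15 (N6, w=20) cum 840
⇒ y* = 5

(12, 5)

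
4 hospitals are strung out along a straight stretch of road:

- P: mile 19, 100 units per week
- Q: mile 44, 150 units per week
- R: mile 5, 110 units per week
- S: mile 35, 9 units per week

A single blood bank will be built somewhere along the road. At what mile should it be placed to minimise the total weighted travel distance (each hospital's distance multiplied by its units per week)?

x = 19

For a sum of weighted absolute distances on a line, the optimum is the weighted median (not the mean). Total weight W = 369; half-weight = 184.5.
Sort by position and accumulate weight:
  mile 5 (R, w=110) → cum 110
  mile 19 (P, w=100) → cum 210  ≥ 184.5 → median here
  mile 35 (S, w=9) → cum 219
  mile 44 (Q, w=150) → cum 369
Optimal location: mile 19.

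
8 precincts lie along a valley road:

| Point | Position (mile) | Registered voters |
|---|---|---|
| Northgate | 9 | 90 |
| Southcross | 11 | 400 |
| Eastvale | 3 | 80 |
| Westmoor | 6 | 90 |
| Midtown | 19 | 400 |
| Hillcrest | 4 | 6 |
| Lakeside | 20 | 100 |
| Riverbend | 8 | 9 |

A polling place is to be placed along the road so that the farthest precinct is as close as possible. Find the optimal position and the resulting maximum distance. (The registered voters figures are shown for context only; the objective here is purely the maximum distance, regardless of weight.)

The 1-center on a line is the midpoint of the two extreme points: leftmost at 3, rightmost at 20.
Optimal location = (3 + 20)/2 = 11.5; maximum distance = (20 − 3)/2 = 8.5.

location 11.5, max distance 8.5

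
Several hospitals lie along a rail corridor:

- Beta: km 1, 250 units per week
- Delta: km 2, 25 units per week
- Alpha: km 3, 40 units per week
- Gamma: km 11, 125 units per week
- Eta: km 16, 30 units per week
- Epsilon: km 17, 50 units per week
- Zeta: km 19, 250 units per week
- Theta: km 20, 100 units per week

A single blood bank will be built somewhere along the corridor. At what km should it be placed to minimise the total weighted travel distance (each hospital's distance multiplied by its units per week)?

For a sum of weighted absolute distances on a line, the optimum is the weighted median (not the mean). Total weight W = 870; half-weight = 435.
Sort by position and accumulate weight:
  km 1 (Beta, w=250) → cum 250
  km 2 (Delta, w=25) → cum 275
  km 3 (Alpha, w=40) → cum 315
  km 11 (Gamma, w=125) → cum 440  ≥ 435 → median here
  km 16 (Eta, w=30) → cum 470
  km 17 (Epsilon, w=50) → cum 520
  km 19 (Zeta, w=250) → cum 770
  km 20 (Theta, w=100) → cum 870
Optimal location: km 11.

x = 11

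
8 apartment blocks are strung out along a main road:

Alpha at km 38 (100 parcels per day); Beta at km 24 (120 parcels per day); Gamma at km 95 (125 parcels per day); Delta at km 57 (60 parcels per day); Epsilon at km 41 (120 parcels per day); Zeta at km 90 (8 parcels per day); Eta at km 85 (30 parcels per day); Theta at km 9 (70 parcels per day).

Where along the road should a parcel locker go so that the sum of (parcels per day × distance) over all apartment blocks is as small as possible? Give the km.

x = 41

For a sum of weighted absolute distances on a line, the optimum is the weighted median (not the mean). Total weight W = 633; half-weight = 316.5.
Sort by position and accumulate weight:
  km 9 (Theta, w=70) → cum 70
  km 24 (Beta, w=120) → cum 190
  km 38 (Alpha, w=100) → cum 290
  km 41 (Epsilon, w=120) → cum 410  ≥ 316.5 → median here
  km 57 (Delta, w=60) → cum 470
  km 85 (Eta, w=30) → cum 500
  km 90 (Zeta, w=8) → cum 508
  km 95 (Gamma, w=125) → cum 633
Optimal location: km 41.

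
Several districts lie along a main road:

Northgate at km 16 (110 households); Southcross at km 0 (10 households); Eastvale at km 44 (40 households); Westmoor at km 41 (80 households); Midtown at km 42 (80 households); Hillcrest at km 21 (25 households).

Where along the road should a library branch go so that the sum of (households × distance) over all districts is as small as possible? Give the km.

For a sum of weighted absolute distances on a line, the optimum is the weighted median (not the mean). Total weight W = 345; half-weight = 172.5.
Sort by position and accumulate weight:
  km 0 (Southcross, w=10) → cum 10
  km 16 (Northgate, w=110) → cum 120
  km 21 (Hillcrest, w=25) → cum 145
  km 41 (Westmoor, w=80) → cum 225  ≥ 172.5 → median here
  km 42 (Midtown, w=80) → cum 305
  km 44 (Eastvale, w=40) → cum 345
Optimal location: km 41.

x = 41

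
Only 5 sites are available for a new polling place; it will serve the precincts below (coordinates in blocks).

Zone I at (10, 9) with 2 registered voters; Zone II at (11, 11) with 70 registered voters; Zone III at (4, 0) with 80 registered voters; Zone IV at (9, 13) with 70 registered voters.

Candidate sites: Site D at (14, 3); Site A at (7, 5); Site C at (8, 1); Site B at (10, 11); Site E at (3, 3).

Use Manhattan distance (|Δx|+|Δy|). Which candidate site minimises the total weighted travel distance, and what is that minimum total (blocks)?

Site B, total 1644 blocks

Total weighted distance at each candidate:
  Site D (14, 3): total = 2880
  Site A (7, 5): total = 2054
  Site C (8, 1): total = 2240
  Site B (10, 11): total = 1644
  Site E (3, 3): total = 2586
Minimum is at Site B with total 1644 blocks.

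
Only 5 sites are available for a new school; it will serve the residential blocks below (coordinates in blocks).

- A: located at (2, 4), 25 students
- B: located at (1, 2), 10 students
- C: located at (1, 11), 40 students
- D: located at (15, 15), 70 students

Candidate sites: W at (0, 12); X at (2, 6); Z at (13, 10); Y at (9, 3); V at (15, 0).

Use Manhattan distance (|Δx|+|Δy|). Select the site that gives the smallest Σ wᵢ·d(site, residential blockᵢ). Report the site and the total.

Total weighted distance at each candidate:
  W (0, 12): total = 1700
  X (2, 6): total = 1880
  Z (13, 10): total = 1635
  Y (9, 3): total = 2190
  V (15, 0): total = 2635
Minimum is at Z with total 1635 blocks.

Z, total 1635 blocks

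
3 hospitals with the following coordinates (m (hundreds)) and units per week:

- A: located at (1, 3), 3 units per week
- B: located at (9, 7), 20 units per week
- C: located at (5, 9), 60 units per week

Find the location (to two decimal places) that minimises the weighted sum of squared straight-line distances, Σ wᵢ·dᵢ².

The minimiser of Σwᵢ‖p−pᵢ‖² is the weighted centroid p* = (Σwᵢpᵢ)/(Σwᵢ).
Σwᵢ = 83.
Σwᵢxᵢ = 3·1 + 20·9 + 60·5 = 483.
Σwᵢyᵢ = 3·3 + 20·7 + 60·9 = 689.
x* = 483/83 = 5.82, y* = 689/83 = 8.30.

(5.82, 8.30)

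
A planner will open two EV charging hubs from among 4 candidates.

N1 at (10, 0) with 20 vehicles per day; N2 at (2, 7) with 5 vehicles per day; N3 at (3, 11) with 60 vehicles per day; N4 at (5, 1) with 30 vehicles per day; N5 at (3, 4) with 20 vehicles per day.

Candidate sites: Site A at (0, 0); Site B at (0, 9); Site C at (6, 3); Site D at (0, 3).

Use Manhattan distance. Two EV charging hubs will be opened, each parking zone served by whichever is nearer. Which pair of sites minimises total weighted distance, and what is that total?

Evaluate every pair (each demand assigned to the nearer of the two):
  {Site B, Site C}: total = 630
  {Site A, Site B}: total = 840
  {Site B, Site D}: total = 870
  {Site C, Site D}: total = 1000
  {Site A, Site C}: total = 1010
  {Site A, Site D}: total = 1150
Best pair: {Site B, Site C} with total 630.

{Site B, Site C}, total 630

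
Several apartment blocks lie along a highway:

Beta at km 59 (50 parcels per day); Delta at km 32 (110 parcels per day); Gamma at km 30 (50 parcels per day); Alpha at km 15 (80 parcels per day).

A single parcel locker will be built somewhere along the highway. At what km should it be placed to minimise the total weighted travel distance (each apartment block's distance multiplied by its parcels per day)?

For a sum of weighted absolute distances on a line, the optimum is the weighted median (not the mean). Total weight W = 290; half-weight = 145.
Sort by position and accumulate weight:
  km 15 (Alpha, w=80) → cum 80
  km 30 (Gamma, w=50) → cum 130
  km 32 (Delta, w=110) → cum 240  ≥ 145 → median here
  km 59 (Beta, w=50) → cum 290
Optimal location: km 32.

x = 32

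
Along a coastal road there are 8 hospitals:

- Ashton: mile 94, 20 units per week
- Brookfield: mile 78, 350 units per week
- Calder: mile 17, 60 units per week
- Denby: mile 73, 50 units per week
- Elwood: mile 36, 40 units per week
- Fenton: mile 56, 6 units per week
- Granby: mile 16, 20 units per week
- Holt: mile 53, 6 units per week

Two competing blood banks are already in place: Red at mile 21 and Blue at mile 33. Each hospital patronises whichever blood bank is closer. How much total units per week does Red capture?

The indifferent point is the midpoint (21+33)/2 = 27; hospitals left of it (closer to Red at 21) go to Red, those right go to Blue.
  Granby at 16 (w=20) → Red
  Calder at 17 (w=60) → Red
  Elwood at 36 (w=40) → Blue
  Holt at 53 (w=6) → Blue
  Fenton at 56 (w=6) → Blue
  Denby at 73 (w=50) → Blue
  Brookfield at 78 (w=350) → Blue
  Ashton at 94 (w=20) → Blue
Red captures 80; Blue captures 472.

80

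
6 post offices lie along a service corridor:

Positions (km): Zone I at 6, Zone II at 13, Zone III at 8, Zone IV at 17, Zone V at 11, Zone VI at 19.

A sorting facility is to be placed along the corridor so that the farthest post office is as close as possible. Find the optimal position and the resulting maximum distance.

location 12.5, max distance 6.5

The 1-center on a line is the midpoint of the two extreme points: leftmost at 6, rightmost at 19.
Optimal location = (6 + 19)/2 = 12.5; maximum distance = (19 − 6)/2 = 6.5.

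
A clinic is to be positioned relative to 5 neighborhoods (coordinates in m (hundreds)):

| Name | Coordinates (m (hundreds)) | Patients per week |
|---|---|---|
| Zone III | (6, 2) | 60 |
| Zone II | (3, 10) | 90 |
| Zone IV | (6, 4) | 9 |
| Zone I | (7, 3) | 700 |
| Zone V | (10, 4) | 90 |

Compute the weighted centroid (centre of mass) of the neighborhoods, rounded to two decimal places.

(6.83, 3.70)

The minimiser of Σwᵢ‖p−pᵢ‖² is the weighted centroid p* = (Σwᵢpᵢ)/(Σwᵢ).
Σwᵢ = 949.
Σwᵢxᵢ = 60·6 + 90·3 + 9·6 + 700·7 + 90·10 = 6484.
Σwᵢyᵢ = 60·2 + 90·10 + 9·4 + 700·3 + 90·4 = 3516.
x* = 6484/949 = 6.83, y* = 3516/949 = 3.70.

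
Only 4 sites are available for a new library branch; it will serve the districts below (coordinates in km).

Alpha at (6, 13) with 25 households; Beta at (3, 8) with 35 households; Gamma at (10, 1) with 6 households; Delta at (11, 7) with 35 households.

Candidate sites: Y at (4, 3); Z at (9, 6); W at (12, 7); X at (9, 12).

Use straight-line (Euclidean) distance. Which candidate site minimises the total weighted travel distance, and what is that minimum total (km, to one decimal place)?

Total weighted distance at each candidate:
  Y (4, 3): total = 753.5
  Z (9, 6): total = 520.6
  W (12, 7): total = 602.0
  X (9, 12): total = 586.2
Minimum is at Z with total 520.6 km.

Z, total 520.6 km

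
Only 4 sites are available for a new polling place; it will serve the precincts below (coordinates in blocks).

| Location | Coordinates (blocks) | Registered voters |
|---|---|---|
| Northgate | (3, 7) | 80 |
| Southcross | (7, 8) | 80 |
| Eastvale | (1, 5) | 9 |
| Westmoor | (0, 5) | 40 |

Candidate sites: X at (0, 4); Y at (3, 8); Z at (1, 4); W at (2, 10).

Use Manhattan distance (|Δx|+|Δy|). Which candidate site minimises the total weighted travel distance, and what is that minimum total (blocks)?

Y, total 685 blocks

Total weighted distance at each candidate:
  X (0, 4): total = 1418
  Y (3, 8): total = 685
  Z (1, 4): total = 1289
  W (2, 10): total = 1214
Minimum is at Y with total 685 blocks.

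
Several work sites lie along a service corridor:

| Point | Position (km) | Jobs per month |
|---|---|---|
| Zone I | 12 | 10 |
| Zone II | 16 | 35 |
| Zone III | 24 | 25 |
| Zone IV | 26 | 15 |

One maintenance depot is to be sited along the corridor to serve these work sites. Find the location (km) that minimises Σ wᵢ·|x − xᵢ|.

For a sum of weighted absolute distances on a line, the optimum is the weighted median (not the mean). Total weight W = 85; half-weight = 42.5.
Sort by position and accumulate weight:
  km 12 (Zone I, w=10) → cum 10
  km 16 (Zone II, w=35) → cum 45  ≥ 42.5 → median here
  km 24 (Zone III, w=25) → cum 70
  km 26 (Zone IV, w=15) → cum 85
Optimal location: km 16.

x = 16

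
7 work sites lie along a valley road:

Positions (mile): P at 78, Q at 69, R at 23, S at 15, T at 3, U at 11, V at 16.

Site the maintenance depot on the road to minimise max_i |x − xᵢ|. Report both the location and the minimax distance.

location 40.5, max distance 37.5

The 1-center on a line is the midpoint of the two extreme points: leftmost at 3, rightmost at 78.
Optimal location = (3 + 78)/2 = 40.5; maximum distance = (78 − 3)/2 = 37.5.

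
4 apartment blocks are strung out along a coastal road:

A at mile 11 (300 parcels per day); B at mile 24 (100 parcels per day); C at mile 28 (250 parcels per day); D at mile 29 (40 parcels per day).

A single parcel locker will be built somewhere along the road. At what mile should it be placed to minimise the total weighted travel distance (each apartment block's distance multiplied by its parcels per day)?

x = 24

For a sum of weighted absolute distances on a line, the optimum is the weighted median (not the mean). Total weight W = 690; half-weight = 345.
Sort by position and accumulate weight:
  mile 11 (A, w=300) → cum 300
  mile 24 (B, w=100) → cum 400  ≥ 345 → median here
  mile 28 (C, w=250) → cum 650
  mile 29 (D, w=40) → cum 690
Optimal location: mile 24.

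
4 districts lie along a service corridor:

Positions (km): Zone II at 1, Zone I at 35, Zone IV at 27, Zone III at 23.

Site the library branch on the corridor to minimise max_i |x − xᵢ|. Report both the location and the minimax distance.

location 18, max distance 17

The 1-center on a line is the midpoint of the two extreme points: leftmost at 1, rightmost at 35.
Optimal location = (1 + 35)/2 = 18; maximum distance = (35 − 1)/2 = 17.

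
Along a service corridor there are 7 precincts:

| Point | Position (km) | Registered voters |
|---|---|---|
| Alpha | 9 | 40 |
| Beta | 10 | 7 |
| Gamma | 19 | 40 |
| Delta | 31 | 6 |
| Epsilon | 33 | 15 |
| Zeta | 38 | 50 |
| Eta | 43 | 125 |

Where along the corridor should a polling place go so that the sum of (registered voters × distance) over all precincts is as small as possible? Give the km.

For a sum of weighted absolute distances on a line, the optimum is the weighted median (not the mean). Total weight W = 283; half-weight = 141.5.
Sort by position and accumulate weight:
  km 9 (Alpha, w=40) → cum 40
  km 10 (Beta, w=7) → cum 47
  km 19 (Gamma, w=40) → cum 87
  km 31 (Delta, w=6) → cum 93
  km 33 (Epsilon, w=15) → cum 108
  km 38 (Zeta, w=50) → cum 158  ≥ 141.5 → median here
  km 43 (Eta, w=125) → cum 283
Optimal location: km 38.

x = 38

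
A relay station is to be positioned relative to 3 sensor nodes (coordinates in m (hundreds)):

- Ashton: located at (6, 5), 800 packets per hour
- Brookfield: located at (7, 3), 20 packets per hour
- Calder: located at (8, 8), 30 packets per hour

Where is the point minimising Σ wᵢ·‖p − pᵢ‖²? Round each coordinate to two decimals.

(6.09, 5.06)

The minimiser of Σwᵢ‖p−pᵢ‖² is the weighted centroid p* = (Σwᵢpᵢ)/(Σwᵢ).
Σwᵢ = 850.
Σwᵢxᵢ = 800·6 + 20·7 + 30·8 = 5180.
Σwᵢyᵢ = 800·5 + 20·3 + 30·8 = 4300.
x* = 5180/850 = 6.09, y* = 4300/850 = 5.06.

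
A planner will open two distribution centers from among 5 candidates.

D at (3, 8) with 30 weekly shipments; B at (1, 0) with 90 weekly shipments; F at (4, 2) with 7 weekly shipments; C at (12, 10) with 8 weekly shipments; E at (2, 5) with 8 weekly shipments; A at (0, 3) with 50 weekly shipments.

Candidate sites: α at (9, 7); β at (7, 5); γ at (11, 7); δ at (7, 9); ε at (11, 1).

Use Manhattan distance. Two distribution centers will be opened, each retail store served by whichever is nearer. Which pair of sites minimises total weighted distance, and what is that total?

Evaluate every pair (each demand assigned to the nearer of the two):
  {β, δ}: total = 1720
  {β, γ}: total = 1764
  {α, β}: total = 1780
  {β, ε}: total = 1812
  {δ, ε}: total = 1966
  {α, ε}: total = 2026
  {γ, ε}: total = 2086
  {γ, δ}: total = 2324
  {α, δ}: total = 2340
  {α, γ}: total = 2384
Best pair: {β, δ} with total 1720.

{β, δ}, total 1720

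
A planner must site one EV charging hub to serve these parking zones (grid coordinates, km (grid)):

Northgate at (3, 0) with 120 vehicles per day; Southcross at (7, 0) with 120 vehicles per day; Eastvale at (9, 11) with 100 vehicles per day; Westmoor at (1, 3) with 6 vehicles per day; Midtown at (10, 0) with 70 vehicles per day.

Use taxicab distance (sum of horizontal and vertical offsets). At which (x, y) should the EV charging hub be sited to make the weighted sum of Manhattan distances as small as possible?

Manhattan distance separates: Σwᵢ(|x−xᵢ|+|y−yᵢ|) = Σwᵢ|x−xᵢ| + Σwᵢ|y−yᵢ|, so x and y are optimised independently as 1-D weighted medians.
Total weight W = 416; half = 208.
x-coordinate, sorted with cumulative weight:
  x=1 (Westmoor, w=6) cum 6
  x=3 (Northgate, w=120) cum 126
  x=7 (Southcross, w=120) cum 246  ← median
  x=9 (Eastvale, w=100) cum 346
  x=10 (Midtown, w=70) cum 416
⇒ x* = 7
y-coordinate, sorted with cumulative weight:
  y=0 (Northgate, w=120) cum 120
  y=0 (Southcross, w=120) cum 240  ← median
  y=0 (Midtown, w=70) cum 310
  y=3 (Westmoor, w=6) cum 316
  y=11 (Eastvale, w=100) cum 416
⇒ y* = 0

(7, 0)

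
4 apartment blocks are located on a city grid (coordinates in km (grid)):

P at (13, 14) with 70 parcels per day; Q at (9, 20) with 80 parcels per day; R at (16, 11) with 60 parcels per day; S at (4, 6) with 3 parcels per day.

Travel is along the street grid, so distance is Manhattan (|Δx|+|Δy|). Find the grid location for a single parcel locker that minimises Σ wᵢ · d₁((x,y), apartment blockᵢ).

Manhattan distance separates: Σwᵢ(|x−xᵢ|+|y−yᵢ|) = Σwᵢ|x−xᵢ| + Σwᵢ|y−yᵢ|, so x and y are optimised independently as 1-D weighted medians.
Total weight W = 213; half = 106.5.
x-coordinate, sorted with cumulative weight:
  x=4 (S, w=3) cum 3
  x=9 (Q, w=80) cum 83
  x=13 (P, w=70) cum 153  ← median
  x=16 (R, w=60) cum 213
⇒ x* = 13
y-coordinate, sorted with cumulative weight:
  y=6 (S, w=3) cum 3
  y=11 (R, w=60) cum 63
  y=14 (P, w=70) cum 133  ← median
  y=20 (Q, w=80) cum 213
⇒ y* = 14

(13, 14)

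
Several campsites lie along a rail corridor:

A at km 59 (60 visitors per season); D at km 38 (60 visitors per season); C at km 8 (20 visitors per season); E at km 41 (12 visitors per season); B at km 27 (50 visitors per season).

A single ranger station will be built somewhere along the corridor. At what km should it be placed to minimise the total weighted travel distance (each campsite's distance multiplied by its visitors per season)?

x = 38

For a sum of weighted absolute distances on a line, the optimum is the weighted median (not the mean). Total weight W = 202; half-weight = 101.
Sort by position and accumulate weight:
  km 8 (C, w=20) → cum 20
  km 27 (B, w=50) → cum 70
  km 38 (D, w=60) → cum 130  ≥ 101 → median here
  km 41 (E, w=12) → cum 142
  km 59 (A, w=60) → cum 202
Optimal location: km 38.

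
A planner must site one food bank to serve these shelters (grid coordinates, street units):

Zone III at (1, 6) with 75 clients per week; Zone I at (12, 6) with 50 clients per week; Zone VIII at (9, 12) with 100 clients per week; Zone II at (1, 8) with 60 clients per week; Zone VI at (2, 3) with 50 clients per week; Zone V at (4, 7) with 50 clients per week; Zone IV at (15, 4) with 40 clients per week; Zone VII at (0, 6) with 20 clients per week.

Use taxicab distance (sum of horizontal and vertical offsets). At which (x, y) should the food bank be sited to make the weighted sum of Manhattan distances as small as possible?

(4, 6)

Manhattan distance separates: Σwᵢ(|x−xᵢ|+|y−yᵢ|) = Σwᵢ|x−xᵢ| + Σwᵢ|y−yᵢ|, so x and y are optimised independently as 1-D weighted medians.
Total weight W = 445; half = 222.5.
x-coordinate, sorted with cumulative weight:
  x=0 (Zone VII, w=20) cum 20
  x=1 (Zone III, w=75) cum 95
  x=1 (Zone II, w=60) cum 155
  x=2 (Zone VI, w=50) cum 205
  x=4 (Zone V, w=50) cum 255  ← median
  x=9 (Zone VIII, w=100) cum 355
  x=12 (Zone I, w=50) cum 405
  x=15 (Zone IV, w=40) cum 445
⇒ x* = 4
y-coordinate, sorted with cumulative weight:
  y=3 (Zone VI, w=50) cum 50
  y=4 (Zone IV, w=40) cum 90
  y=6 (Zone III, w=75) cum 165
  y=6 (Zone I, w=50) cum 215
  y=6 (Zone VII, w=20) cum 235  ← median
  y=7 (Zone V, w=50) cum 285
  y=8 (Zone II, w=60) cum 345
  y=12 (Zone VIII, w=100) cum 445
⇒ y* = 6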